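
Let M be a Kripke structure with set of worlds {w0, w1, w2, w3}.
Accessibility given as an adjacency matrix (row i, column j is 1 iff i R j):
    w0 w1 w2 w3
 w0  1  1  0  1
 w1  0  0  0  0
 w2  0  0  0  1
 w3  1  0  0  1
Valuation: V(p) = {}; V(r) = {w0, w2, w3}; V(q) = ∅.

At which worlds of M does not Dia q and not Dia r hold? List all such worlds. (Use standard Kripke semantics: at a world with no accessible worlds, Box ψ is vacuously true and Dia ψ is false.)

w1

Let φ = not Dia q and not Dia r. Evaluate φ at each world:
  w0 (successors {w0, w1, w3}): φ is false.
  w1 (successors ∅): φ is true.
  w2 (successors {w3}): φ is false.
  w3 (successors {w0, w3}): φ is false.
For instance, at w3:
  At w3: not Dia q is true, not Dia r is false, so not Dia q and not Dia r is false.
    At w3: Dia q is false, so not Dia q is true.
      At w3: Dia q requires q at some successor in {w0, w3}.
        At w0: q is false.
        At w3: q is false.
      So Dia q is false at w3.
    At w3: Dia r is true, so not Dia r is false.
      At w3: Dia r requires r at some successor in {w0, w3}.
        r holds at w0, so Dia r is true at w3.
Satisfying worlds: {w1}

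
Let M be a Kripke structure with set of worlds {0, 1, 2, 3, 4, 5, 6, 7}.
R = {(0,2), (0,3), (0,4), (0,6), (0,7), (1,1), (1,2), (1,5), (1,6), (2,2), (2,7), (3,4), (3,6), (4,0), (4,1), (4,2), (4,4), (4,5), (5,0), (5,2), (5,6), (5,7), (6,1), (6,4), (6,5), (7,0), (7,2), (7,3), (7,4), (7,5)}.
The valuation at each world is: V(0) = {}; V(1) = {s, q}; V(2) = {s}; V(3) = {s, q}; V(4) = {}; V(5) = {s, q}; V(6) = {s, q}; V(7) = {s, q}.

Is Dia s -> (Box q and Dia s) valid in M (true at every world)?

No

Let φ = Dia s -> (Box q and Dia s). Evaluate φ at each world:
  0 (successors {2, 3, 4, 6, 7}): φ is false.
  1 (successors {1, 2, 5, 6}): φ is false.
  2 (successors {2, 7}): φ is false.
  3 (successors {4, 6}): φ is false.
  4 (successors {0, 1, 2, 4, 5}): φ is false.
  5 (successors {0, 2, 6, 7}): φ is false.
  6 (successors {1, 4, 5}): φ is false.
  7 (successors {0, 2, 3, 4, 5}): φ is false.
Detail at 0 (counterexample):
  At 0: Dia s is true, Box q and Dia s is false, so Dia s -> (Box q and Dia s) is false.
    At 0: Dia s requires s at some successor in {2, 3, 4, 6, 7}.
      s holds at 2, so Dia s is true at 0.
    At 0: Box q is false, Dia s is true, so Box q and Dia s is false.
      At 0: Box q requires q at every successor {2, 3, 4, 6, 7}.
        q fails at 2, so Box q is false at 0.
      At 0: Dia s requires s at some successor in {2, 3, 4, 6, 7}.
        s holds at 2, so Dia s is true at 0.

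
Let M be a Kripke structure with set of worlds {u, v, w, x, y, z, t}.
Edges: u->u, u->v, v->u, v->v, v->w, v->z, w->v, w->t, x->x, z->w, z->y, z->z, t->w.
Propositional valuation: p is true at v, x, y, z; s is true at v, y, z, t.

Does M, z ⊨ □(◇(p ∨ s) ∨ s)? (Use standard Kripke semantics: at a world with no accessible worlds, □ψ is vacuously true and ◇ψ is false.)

At z: □(◇(p ∨ s) ∨ s) requires ◇(p ∨ s) ∨ s at every successor {w, y, z}.
    At w: ◇(p ∨ s) is true, s is false, so ◇(p ∨ s) ∨ s is true.
      At w: ◇(p ∨ s) requires p ∨ s at some successor in {v, t}.
        p ∨ s holds at v, so ◇(p ∨ s) is true at w.
    At y: ◇(p ∨ s) is false, s is true, so ◇(p ∨ s) ∨ s is true.
      At y: no accessible worlds, so ◇(p ∨ s) is false.
    At z: ◇(p ∨ s) is true, s is true, so ◇(p ∨ s) ∨ s is true.
      At z: ◇(p ∨ s) requires p ∨ s at some successor in {w, y, z}.
        p ∨ s holds at y, so ◇(p ∨ s) is true at z.
So □(◇(p ∨ s) ∨ s) is true at z.

Yes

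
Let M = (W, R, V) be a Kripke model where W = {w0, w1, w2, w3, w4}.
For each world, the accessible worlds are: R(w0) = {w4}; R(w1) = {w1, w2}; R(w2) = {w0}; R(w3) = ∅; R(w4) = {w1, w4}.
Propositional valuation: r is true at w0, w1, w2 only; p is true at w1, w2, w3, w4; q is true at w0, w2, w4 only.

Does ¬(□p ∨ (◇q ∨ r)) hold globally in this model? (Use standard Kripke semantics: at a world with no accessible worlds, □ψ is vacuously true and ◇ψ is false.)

Let φ = ¬(□p ∨ (◇q ∨ r)). Evaluate φ at each world:
  w0 (successors {w4}): φ is false.
  w1 (successors {w1, w2}): φ is false.
  w2 (successors {w0}): φ is false.
  w3 (successors ∅): φ is false.
  w4 (successors {w1, w4}): φ is false.
Detail at w0 (counterexample):
  At w0: □p ∨ (◇q ∨ r) is true, so ¬(□p ∨ (◇q ∨ r)) is false.
    At w0: □p is true, ◇q ∨ r is true, so □p ∨ (◇q ∨ r) is true.
      At w0: □p requires p at every successor {w4}.
        At w4: p is true.
      So □p is true at w0.
      At w0: ◇q is true, r is true, so ◇q ∨ r is true.

No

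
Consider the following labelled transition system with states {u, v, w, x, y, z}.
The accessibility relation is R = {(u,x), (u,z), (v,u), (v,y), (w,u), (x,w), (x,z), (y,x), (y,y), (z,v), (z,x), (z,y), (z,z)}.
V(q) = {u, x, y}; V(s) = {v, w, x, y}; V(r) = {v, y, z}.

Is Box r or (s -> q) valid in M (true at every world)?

No

Let φ = Box r or (s -> q). Evaluate φ at each world:
  u (successors {x, z}): φ is true.
  v (successors {u, y}): φ is false.
  w (successors {u}): φ is false.
  x (successors {w, z}): φ is true.
  y (successors {x, y}): φ is true.
  z (successors {v, x, y, z}): φ is true.
Detail at v (counterexample):
  At v: Box r is false, s -> q is false, so Box r or (s -> q) is false.
    At v: Box r requires r at every successor {u, y}.
      r fails at u, so Box r is false at v.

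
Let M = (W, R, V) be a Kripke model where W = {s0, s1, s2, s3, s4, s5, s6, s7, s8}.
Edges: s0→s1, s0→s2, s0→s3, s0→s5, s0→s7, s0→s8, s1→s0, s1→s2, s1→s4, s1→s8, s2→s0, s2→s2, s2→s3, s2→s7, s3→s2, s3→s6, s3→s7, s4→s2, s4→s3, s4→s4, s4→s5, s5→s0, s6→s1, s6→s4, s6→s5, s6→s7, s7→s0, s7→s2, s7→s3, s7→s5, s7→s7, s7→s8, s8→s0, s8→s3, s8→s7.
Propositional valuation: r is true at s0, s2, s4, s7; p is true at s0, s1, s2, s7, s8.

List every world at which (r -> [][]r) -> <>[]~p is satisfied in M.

Let φ = (r -> [][]r) -> <>[]~p. Evaluate φ at each world:
  s0 (successors {s1, s2, s3, s5, s7, s8}): φ is true.
  s1 (successors {s0, s2, s4, s8}): φ is false.
  s2 (successors {s0, s2, s3, s7}): φ is true.
  s3 (successors {s2, s6, s7}): φ is false.
  s4 (successors {s2, s3, s4, s5}): φ is true.
  s5 (successors {s0}): φ is false.
  s6 (successors {s1, s4, s5, s7}): φ is false.
  s7 (successors {s0, s2, s3, s5, s7, s8}): φ is true.
  s8 (successors {s0, s3, s7}): φ is false.
For instance, at s4:
  At s4: r -> [][]r is false, <>[]~p is false, so (r -> [][]r) -> <>[]~p is true.
    At s4: r is true, [][]r is false, so r -> [][]r is false.
      At s4: [][]r requires []r at every successor {s2, s3, s4, s5}.
        []r fails at s2, so [][]r is false at s4.
    At s4: <>[]~p requires []~p at some successor in {s2, s3, s4, s5}.
      At s2: []~p is false.
      At s3: []~p is false.
      At s4: []~p is false.
      At s5: []~p is false.
    So <>[]~p is false at s4.
Satisfying worlds: {s0, s2, s4, s7}

s0, s2, s4, s7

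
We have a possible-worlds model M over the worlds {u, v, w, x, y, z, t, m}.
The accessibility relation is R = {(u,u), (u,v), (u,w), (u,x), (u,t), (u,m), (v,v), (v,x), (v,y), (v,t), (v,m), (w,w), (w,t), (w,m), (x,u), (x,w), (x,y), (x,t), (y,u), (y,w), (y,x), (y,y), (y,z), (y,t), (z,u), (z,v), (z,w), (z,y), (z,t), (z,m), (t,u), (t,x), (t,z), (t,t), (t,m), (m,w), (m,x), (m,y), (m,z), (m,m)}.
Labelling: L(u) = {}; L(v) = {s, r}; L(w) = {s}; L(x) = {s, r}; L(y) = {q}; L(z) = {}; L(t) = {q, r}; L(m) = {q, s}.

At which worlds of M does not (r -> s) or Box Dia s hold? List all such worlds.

Let φ = not (r -> s) or Box Dia s. Evaluate φ at each world:
  u (successors {u, v, w, x, t, m}): φ is true.
  v (successors {v, x, y, t, m}): φ is true.
  w (successors {w, t, m}): φ is true.
  x (successors {u, w, y, t}): φ is true.
  y (successors {u, w, x, y, z, t}): φ is true.
  z (successors {u, v, w, y, t, m}): φ is true.
  t (successors {u, x, z, t, m}): φ is true.
  m (successors {w, x, y, z, m}): φ is true.
For instance, at v:
  At v: not (r -> s) is false, Box Dia s is true, so not (r -> s) or Box Dia s is true.
    At v: Box Dia s requires Dia s at every successor {v, x, y, t, m}.
      At v: Dia s is true.
      At x: Dia s is true.
      At y: Dia s is true.
      At t: Dia s is true.
      At m: Dia s is true.
    So Box Dia s is true at v.
Satisfying worlds: {u, v, w, x, y, z, t, m}

u, v, w, x, y, z, t, m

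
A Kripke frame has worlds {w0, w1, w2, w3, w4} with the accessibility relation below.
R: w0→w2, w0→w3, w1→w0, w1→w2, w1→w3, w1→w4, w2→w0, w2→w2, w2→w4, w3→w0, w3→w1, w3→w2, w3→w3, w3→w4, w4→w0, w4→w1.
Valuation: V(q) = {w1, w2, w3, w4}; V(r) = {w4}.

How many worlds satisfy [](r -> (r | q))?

5

Let φ = [](r -> (r | q)). Evaluate φ at each world:
  w0 (successors {w2, w3}): φ is true.
  w1 (successors {w0, w2, w3, w4}): φ is true.
  w2 (successors {w0, w2, w4}): φ is true.
  w3 (successors {w0, w1, w2, w3, w4}): φ is true.
  w4 (successors {w0, w1}): φ is true.
For instance, at w2:
  At w2: [](r -> (r | q)) requires r -> (r | q) at every successor {w0, w2, w4}.
    At w0: r -> (r | q) is true.
    At w2: r -> (r | q) is true.
    At w4: r -> (r | q) is true.
  So [](r -> (r | q)) is true at w2.
Satisfying worlds: {w0, w1, w2, w3, w4}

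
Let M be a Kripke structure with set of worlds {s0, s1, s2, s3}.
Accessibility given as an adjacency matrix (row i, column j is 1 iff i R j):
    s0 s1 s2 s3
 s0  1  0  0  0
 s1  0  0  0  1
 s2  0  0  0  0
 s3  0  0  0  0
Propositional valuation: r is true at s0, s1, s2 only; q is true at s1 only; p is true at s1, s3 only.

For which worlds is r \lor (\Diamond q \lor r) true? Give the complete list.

s0, s1, s2

Recall that \Diamond ψ holds at a world iff ψ holds at some accessible world.
Let φ = r \lor (\Diamond q \lor r). Evaluate φ at each world:
  s0 (successors {s0}): φ is true.
  s1 (successors {s3}): φ is true.
  s2 (successors ∅): φ is true.
  s3 (successors ∅): φ is false.
For instance, at s0:
  At s0: r is true, \Diamond q \lor r is true, so r \lor (\Diamond q \lor r) is true.
    At s0: \Diamond q is false, r is true, so \Diamond q \lor r is true.
      At s0: \Diamond q requires q at some successor in {s0}.
        At s0: q is false.
      So \Diamond q is false at s0.
Satisfying worlds: {s0, s1, s2}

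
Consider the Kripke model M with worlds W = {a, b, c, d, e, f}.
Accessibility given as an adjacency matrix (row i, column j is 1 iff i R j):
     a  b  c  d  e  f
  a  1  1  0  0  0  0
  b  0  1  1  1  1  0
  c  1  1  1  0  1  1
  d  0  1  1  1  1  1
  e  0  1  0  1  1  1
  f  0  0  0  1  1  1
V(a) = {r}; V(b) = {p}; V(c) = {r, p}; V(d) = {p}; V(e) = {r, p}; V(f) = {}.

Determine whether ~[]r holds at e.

Recall that []ψ holds at a world iff ψ holds at every accessible world, and <>ψ holds iff ψ holds at some accessible world.
At e: []r is false, so ~[]r is true.
  At e: []r requires r at every successor {b, d, e, f}.
    r fails at b, so []r is false at e.

Yes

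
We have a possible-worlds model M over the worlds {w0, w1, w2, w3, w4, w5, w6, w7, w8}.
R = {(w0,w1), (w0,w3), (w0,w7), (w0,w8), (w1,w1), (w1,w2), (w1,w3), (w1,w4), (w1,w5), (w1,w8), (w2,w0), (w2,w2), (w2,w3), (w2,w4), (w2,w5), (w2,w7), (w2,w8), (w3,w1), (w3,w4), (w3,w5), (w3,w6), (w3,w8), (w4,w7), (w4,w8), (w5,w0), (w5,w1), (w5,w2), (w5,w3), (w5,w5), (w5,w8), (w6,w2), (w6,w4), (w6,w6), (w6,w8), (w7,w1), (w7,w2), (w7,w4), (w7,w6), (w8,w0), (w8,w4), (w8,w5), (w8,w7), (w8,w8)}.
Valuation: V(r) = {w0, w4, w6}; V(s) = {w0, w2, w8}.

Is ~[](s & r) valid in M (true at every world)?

Recall that []ψ holds at a world iff ψ holds at every accessible world, and <>ψ holds iff ψ holds at some accessible world.
Let φ = ~[](s & r). Evaluate φ at each world:
  w0 (successors {w1, w3, w7, w8}): φ is true.
  w1 (successors {w1, w2, w3, w4, w5, w8}): φ is true.
  w2 (successors {w0, w2, w3, w4, w5, w7, w8}): φ is true.
  w3 (successors {w1, w4, w5, w6, w8}): φ is true.
  w4 (successors {w7, w8}): φ is true.
  w5 (successors {w0, w1, w2, w3, w5, w8}): φ is true.
  w6 (successors {w2, w4, w6, w8}): φ is true.
  w7 (successors {w1, w2, w4, w6}): φ is true.
  w8 (successors {w0, w4, w5, w7, w8}): φ is true.
For instance, at w3:
  At w3: [](s & r) is false, so ~[](s & r) is true.
    At w3: [](s & r) requires s & r at every successor {w1, w4, w5, w6, w8}.
      s & r fails at w1, so [](s & r) is false at w3.

Yes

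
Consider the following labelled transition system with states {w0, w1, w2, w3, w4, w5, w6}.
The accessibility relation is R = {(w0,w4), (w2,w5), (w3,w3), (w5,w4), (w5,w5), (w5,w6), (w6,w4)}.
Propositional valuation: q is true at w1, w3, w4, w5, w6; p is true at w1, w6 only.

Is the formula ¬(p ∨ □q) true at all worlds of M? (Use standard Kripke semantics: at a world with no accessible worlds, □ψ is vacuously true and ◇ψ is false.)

Recall that □ψ holds at a world iff ψ holds at every accessible world, and ◇ψ holds iff ψ holds at some accessible world.
Let φ = ¬(p ∨ □q). Evaluate φ at each world:
  w0 (successors {w4}): φ is false.
  w1 (successors ∅): φ is false.
  w2 (successors {w5}): φ is false.
  w3 (successors {w3}): φ is false.
  w4 (successors ∅): φ is false.
  w5 (successors {w4, w5, w6}): φ is false.
  w6 (successors {w4}): φ is false.
Detail at w0 (counterexample):
  At w0: p ∨ □q is true, so ¬(p ∨ □q) is false.
    At w0: p is false, □q is true, so p ∨ □q is true.
      At w0: □q requires q at every successor {w4}.
        At w4: q is true.
      So □q is true at w0.

No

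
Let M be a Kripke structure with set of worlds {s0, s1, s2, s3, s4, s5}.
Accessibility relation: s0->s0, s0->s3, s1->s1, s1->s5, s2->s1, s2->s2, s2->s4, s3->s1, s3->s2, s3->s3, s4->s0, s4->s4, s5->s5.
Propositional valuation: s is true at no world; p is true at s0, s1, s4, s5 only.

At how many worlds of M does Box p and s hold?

Recall that Box ψ holds at a world iff ψ holds at every accessible world, and Dia ψ holds iff ψ holds at some accessible world.
Let φ = Box p and s. Evaluate φ at each world:
  s0 (successors {s0, s3}): φ is false.
  s1 (successors {s1, s5}): φ is false.
  s2 (successors {s1, s2, s4}): φ is false.
  s3 (successors {s1, s2, s3}): φ is false.
  s4 (successors {s0, s4}): φ is false.
  s5 (successors {s5}): φ is false.
For instance, at s1:
  At s1: Box p is true, s is false, so Box p and s is false.
    At s1: Box p requires p at every successor {s1, s5}.
      At s1: p is true.
      At s5: p is true.
    So Box p is true at s1.
Satisfying worlds: none.

0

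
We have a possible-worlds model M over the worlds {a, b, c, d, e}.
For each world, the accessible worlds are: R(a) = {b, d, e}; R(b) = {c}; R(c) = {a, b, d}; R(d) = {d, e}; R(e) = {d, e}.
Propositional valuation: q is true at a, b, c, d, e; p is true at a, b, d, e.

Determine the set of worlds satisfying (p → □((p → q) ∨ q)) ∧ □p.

a, c, d, e

Let φ = (p → □((p → q) ∨ q)) ∧ □p. Evaluate φ at each world:
  a (successors {b, d, e}): φ is true.
  b (successors {c}): φ is false.
  c (successors {a, b, d}): φ is true.
  d (successors {d, e}): φ is true.
  e (successors {d, e}): φ is true.
For instance, at c:
  At c: p → □((p → q) ∨ q) is true, □p is true, so (p → □((p → q) ∨ q)) ∧ □p is true.
    At c: p is false, □((p → q) ∨ q) is true, so p → □((p → q) ∨ q) is true.
      At c: □((p → q) ∨ q) requires (p → q) ∨ q at every successor {a, b, d}.
        At a: (p → q) ∨ q is true.
        At b: (p → q) ∨ q is true.
        At d: (p → q) ∨ q is true.
      So □((p → q) ∨ q) is true at c.
    At c: □p requires p at every successor {a, b, d}.
      At a: p is true.
      At b: p is true.
      At d: p is true.
    So □p is true at c.
Satisfying worlds: {a, c, d, e}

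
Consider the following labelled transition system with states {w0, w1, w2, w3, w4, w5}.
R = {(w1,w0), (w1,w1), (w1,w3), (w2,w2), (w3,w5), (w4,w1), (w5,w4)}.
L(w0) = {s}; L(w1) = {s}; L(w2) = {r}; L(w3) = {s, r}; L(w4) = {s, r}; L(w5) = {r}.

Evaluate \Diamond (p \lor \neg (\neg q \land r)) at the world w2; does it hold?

At w2: \Diamond (p \lor \neg (\neg q \land r)) requires p \lor \neg (\neg q \land r) at some successor in {w2}.
  At w2: p \lor \neg (\neg q \land r) is false.
So \Diamond (p \lor \neg (\neg q \land r)) is false at w2.

No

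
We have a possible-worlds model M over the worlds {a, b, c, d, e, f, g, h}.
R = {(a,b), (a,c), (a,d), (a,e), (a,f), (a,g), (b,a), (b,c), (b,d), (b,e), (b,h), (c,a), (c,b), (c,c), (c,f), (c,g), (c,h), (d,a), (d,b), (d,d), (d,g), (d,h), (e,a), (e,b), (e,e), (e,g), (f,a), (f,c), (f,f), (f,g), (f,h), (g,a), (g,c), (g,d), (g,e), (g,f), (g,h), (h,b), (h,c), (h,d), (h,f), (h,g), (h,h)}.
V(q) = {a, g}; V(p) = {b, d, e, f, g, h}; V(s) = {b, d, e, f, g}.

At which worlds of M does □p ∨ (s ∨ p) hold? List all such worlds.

b, d, e, f, g, h

Recall that □ψ holds at a world iff ψ holds at every accessible world, and ◇ψ holds iff ψ holds at some accessible world.
Let φ = □p ∨ (s ∨ p). Evaluate φ at each world:
  a (successors {b, c, d, e, f, g}): φ is false.
  b (successors {a, c, d, e, h}): φ is true.
  c (successors {a, b, c, f, g, h}): φ is false.
  d (successors {a, b, d, g, h}): φ is true.
  e (successors {a, b, e, g}): φ is true.
  f (successors {a, c, f, g, h}): φ is true.
  g (successors {a, c, d, e, f, h}): φ is true.
  h (successors {b, c, d, f, g, h}): φ is true.
For instance, at c:
  At c: □p is false, s ∨ p is false, so □p ∨ (s ∨ p) is false.
    At c: □p requires p at every successor {a, b, c, f, g, h}.
      p fails at a, so □p is false at c.
Satisfying worlds: {b, d, e, f, g, h}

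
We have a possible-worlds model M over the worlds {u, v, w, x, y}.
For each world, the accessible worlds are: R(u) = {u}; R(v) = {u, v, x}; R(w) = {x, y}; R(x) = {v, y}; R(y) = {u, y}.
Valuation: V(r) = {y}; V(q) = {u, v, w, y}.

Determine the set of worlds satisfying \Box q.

Let φ = \Box q. Evaluate φ at each world:
  u (successors {u}): φ is true.
  v (successors {u, v, x}): φ is false.
  w (successors {x, y}): φ is false.
  x (successors {v, y}): φ is true.
  y (successors {u, y}): φ is true.
For instance, at u:
  At u: \Box q requires q at every successor {u}.
    At u: q is true.
  So \Box q is true at u.
Satisfying worlds: {u, x, y}

u, x, y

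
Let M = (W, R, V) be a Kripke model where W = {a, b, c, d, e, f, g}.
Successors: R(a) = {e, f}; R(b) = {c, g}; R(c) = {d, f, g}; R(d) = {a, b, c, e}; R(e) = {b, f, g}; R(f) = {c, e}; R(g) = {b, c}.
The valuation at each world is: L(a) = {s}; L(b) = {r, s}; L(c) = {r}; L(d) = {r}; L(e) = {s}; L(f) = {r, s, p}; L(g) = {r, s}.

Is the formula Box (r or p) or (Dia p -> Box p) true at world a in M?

Recall that Box ψ holds at a world iff ψ holds at every accessible world, and Dia ψ holds iff ψ holds at some accessible world.
At a: Box (r or p) is false, Dia p -> Box p is false, so Box (r or p) or (Dia p -> Box p) is false.
  At a: Box (r or p) requires r or p at every successor {e, f}.
    r or p fails at e, so Box (r or p) is false at a.
  At a: Dia p is true, Box p is false, so Dia p -> Box p is false.
    At a: Dia p requires p at some successor in {e, f}.
      p holds at f, so Dia p is true at a.
    At a: Box p requires p at every successor {e, f}.
      p fails at e, so Box p is false at a.

No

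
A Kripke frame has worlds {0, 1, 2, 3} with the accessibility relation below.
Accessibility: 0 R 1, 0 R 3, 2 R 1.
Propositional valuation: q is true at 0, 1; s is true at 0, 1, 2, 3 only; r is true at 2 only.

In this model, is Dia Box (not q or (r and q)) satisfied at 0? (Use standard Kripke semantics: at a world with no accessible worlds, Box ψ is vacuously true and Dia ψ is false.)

At 0: Dia Box (not q or (r and q)) requires Box (not q or (r and q)) at some successor in {1, 3}.
  Box (not q or (r and q)) holds at 1, so Dia Box (not q or (r and q)) is true at 0.
    At 1: no accessible worlds, so Box (not q or (r and q)) holds vacuously.

Yes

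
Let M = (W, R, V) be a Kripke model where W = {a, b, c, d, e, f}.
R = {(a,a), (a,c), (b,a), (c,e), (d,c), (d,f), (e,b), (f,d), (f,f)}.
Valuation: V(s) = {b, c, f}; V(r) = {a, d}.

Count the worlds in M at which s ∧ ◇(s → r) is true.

3

Let φ = s ∧ ◇(s → r). Evaluate φ at each world:
  a (successors {a, c}): φ is false.
  b (successors {a}): φ is true.
  c (successors {e}): φ is true.
  d (successors {c, f}): φ is false.
  e (successors {b}): φ is false.
  f (successors {d, f}): φ is true.
For instance, at e:
  At e: s is false, ◇(s → r) is false, so s ∧ ◇(s → r) is false.
    At e: ◇(s → r) requires s → r at some successor in {b}.
      At b: s → r is false.
    So ◇(s → r) is false at e.
Satisfying worlds: {b, c, f}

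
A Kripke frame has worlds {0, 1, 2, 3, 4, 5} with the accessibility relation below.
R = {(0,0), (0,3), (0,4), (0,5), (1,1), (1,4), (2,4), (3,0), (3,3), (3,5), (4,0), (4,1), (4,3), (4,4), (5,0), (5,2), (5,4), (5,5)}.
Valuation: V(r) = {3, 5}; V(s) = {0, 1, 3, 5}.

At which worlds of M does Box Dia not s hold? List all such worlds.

Recall that Box ψ holds at a world iff ψ holds at every accessible world, and Dia ψ holds iff ψ holds at some accessible world.
Let φ = Box Dia not s. Evaluate φ at each world:
  0 (successors {0, 3, 4, 5}): φ is false.
  1 (successors {1, 4}): φ is true.
  2 (successors {4}): φ is true.
  3 (successors {0, 3, 5}): φ is false.
  4 (successors {0, 1, 3, 4}): φ is false.
  5 (successors {0, 2, 4, 5}): φ is true.
For instance, at 5:
  At 5: Box Dia not s requires Dia not s at every successor {0, 2, 4, 5}.
    At 0: Dia not s is true.
    At 2: Dia not s is true.
    At 4: Dia not s is true.
    At 5: Dia not s is true.
  So Box Dia not s is true at 5.
Satisfying worlds: {1, 2, 5}

1, 2, 5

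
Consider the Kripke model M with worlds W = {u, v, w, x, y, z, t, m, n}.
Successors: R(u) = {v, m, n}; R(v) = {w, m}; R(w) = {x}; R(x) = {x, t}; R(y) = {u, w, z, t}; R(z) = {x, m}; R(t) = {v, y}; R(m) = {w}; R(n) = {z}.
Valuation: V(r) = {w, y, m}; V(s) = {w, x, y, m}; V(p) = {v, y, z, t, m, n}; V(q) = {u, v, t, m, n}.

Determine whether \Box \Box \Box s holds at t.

At t: \Box \Box \Box s requires \Box \Box s at every successor {v, y}.
  \Box \Box s fails at y, so \Box \Box \Box s is false at t.
    At y: \Box \Box s requires \Box s at every successor {u, w, z, t}.
      \Box s fails at u, so \Box \Box s is false at y.

No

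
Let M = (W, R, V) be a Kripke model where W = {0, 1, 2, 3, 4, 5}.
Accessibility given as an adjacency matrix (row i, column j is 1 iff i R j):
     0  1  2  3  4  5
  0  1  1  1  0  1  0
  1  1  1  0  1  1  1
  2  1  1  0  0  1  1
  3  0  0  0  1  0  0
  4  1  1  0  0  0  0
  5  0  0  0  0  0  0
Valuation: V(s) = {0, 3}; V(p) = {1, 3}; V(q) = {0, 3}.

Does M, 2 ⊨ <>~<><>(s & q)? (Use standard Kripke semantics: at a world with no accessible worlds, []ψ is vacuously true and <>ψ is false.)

Yes

At 2: <>~<><>(s & q) requires ~<><>(s & q) at some successor in {0, 1, 4, 5}.
  ~<><>(s & q) holds at 5, so <>~<><>(s & q) is true at 2.
    At 5: <><>(s & q) is false, so ~<><>(s & q) is true.
      At 5: no accessible worlds, so <><>(s & q) is false.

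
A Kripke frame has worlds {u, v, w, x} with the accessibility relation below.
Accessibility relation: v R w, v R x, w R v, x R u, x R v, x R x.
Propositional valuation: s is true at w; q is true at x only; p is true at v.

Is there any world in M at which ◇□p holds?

Yes

Recall that □ψ holds at a world iff ψ holds at every accessible world, and ◇ψ holds iff ψ holds at some accessible world.
Let φ = ◇□p. Evaluate φ at each world:
  u (successors ∅): φ is false.
  v (successors {w, x}): φ is true.
  w (successors {v}): φ is false.
  x (successors {u, v, x}): φ is true.
Detail at v (witness):
  At v: ◇□p requires □p at some successor in {w, x}.
    □p holds at w, so ◇□p is true at v.
      At w: □p requires p at every successor {v}.
        At v: p is true.
      So □p is true at w.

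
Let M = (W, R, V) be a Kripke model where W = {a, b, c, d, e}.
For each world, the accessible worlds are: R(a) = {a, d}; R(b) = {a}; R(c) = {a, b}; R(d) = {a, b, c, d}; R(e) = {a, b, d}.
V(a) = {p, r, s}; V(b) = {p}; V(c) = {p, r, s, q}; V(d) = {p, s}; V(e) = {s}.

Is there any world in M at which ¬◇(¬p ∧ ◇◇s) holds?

Let φ = ¬◇(¬p ∧ ◇◇s). Evaluate φ at each world:
  a (successors {a, d}): φ is true.
  b (successors {a}): φ is true.
  c (successors {a, b}): φ is true.
  d (successors {a, b, c, d}): φ is true.
  e (successors {a, b, d}): φ is true.
Detail at a (witness):
  At a: ◇(¬p ∧ ◇◇s) is false, so ¬◇(¬p ∧ ◇◇s) is true.
    At a: ◇(¬p ∧ ◇◇s) requires ¬p ∧ ◇◇s at some successor in {a, d}.
      At a: ¬p ∧ ◇◇s is false.
      At d: ¬p ∧ ◇◇s is false.
    So ◇(¬p ∧ ◇◇s) is false at a.

Yes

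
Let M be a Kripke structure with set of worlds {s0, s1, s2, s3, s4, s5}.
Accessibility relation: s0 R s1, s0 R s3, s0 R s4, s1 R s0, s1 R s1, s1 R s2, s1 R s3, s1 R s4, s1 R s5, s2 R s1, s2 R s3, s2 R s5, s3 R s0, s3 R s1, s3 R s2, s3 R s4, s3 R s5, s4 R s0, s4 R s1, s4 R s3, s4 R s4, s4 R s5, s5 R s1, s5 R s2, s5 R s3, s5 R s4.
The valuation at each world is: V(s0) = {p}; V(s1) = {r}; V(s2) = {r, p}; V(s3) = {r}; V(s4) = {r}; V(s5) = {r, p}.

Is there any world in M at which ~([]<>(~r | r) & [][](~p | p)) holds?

Recall that []ψ holds at a world iff ψ holds at every accessible world, and <>ψ holds iff ψ holds at some accessible world.
Let φ = ~([]<>(~r | r) & [][](~p | p)). Evaluate φ at each world:
  s0 (successors {s1, s3, s4}): φ is false.
  s1 (successors {s0, s1, s2, s3, s4, s5}): φ is false.
  s2 (successors {s1, s3, s5}): φ is false.
  s3 (successors {s0, s1, s2, s4, s5}): φ is false.
  s4 (successors {s0, s1, s3, s4, s5}): φ is false.
  s5 (successors {s1, s2, s3, s4}): φ is false.
For instance, at s4:
  At s4: []<>(~r | r) & [][](~p | p) is true, so ~([]<>(~r | r) & [][](~p | p)) is false.
    At s4: []<>(~r | r) is true, [][](~p | p) is true, so []<>(~r | r) & [][](~p | p) is true.
      At s4: []<>(~r | r) requires <>(~r | r) at every successor {s0, s1, s3, s4, s5}.
        At s0: <>(~r | r) is true.
        At s1: <>(~r | r) is true.
        At s3: <>(~r | r) is true.
        At s4: <>(~r | r) is true.
        At s5: <>(~r | r) is true.
      So []<>(~r | r) is true at s4.
      At s4: [][](~p | p) requires [](~p | p) at every successor {s0, s1, s3, s4, s5}.
        At s0: [](~p | p) is true.
        At s1: [](~p | p) is true.
        At s3: [](~p | p) is true.
        At s4: [](~p | p) is true.
        At s5: [](~p | p) is true.
      So [][](~p | p) is true at s4.

No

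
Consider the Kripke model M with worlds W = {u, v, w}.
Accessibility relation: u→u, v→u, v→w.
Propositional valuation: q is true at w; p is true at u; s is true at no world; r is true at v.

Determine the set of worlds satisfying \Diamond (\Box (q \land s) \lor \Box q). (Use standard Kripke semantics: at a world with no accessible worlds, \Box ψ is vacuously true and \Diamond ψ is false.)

v

Let φ = \Diamond (\Box (q \land s) \lor \Box q). Evaluate φ at each world:
  u (successors {u}): φ is false.
  v (successors {u, w}): φ is true.
  w (successors ∅): φ is false.
For instance, at v:
  At v: \Diamond (\Box (q \land s) \lor \Box q) requires \Box (q \land s) \lor \Box q at some successor in {u, w}.
    \Box (q \land s) \lor \Box q holds at w, so \Diamond (\Box (q \land s) \lor \Box q) is true at v.
      At w: \Box (q \land s) is true, \Box q is true, so \Box (q \land s) \lor \Box q is true.
Satisfying worlds: {v}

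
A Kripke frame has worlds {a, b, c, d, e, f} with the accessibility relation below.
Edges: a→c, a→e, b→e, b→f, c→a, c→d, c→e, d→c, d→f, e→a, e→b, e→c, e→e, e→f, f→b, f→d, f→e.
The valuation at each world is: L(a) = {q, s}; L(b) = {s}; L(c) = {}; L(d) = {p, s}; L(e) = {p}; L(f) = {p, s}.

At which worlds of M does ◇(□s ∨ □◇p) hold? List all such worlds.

Let φ = ◇(□s ∨ □◇p). Evaluate φ at each world:
  a (successors {c, e}): φ is true.
  b (successors {e, f}): φ is true.
  c (successors {a, d, e}): φ is true.
  d (successors {c, f}): φ is true.
  e (successors {a, b, c, e, f}): φ is true.
  f (successors {b, d, e}): φ is true.
For instance, at b:
  At b: ◇(□s ∨ □◇p) requires □s ∨ □◇p at some successor in {e, f}.
    □s ∨ □◇p holds at e, so ◇(□s ∨ □◇p) is true at b.
      At e: □s is false, □◇p is true, so □s ∨ □◇p is true.
Satisfying worlds: {a, b, c, d, e, f}

a, b, c, d, e, f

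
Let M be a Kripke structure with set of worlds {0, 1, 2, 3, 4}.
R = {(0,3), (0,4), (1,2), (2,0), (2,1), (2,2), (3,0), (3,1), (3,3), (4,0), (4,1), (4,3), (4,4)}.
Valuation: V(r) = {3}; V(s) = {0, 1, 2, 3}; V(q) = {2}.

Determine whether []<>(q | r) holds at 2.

Recall that []ψ holds at a world iff ψ holds at every accessible world, and <>ψ holds iff ψ holds at some accessible world.
At 2: []<>(q | r) requires <>(q | r) at every successor {0, 1, 2}.
    At 0: <>(q | r) requires q | r at some successor in {3, 4}.
      q | r holds at 3, so <>(q | r) is true at 0.
    At 1: <>(q | r) requires q | r at some successor in {2}.
      q | r holds at 2, so <>(q | r) is true at 1.
    At 2: <>(q | r) requires q | r at some successor in {0, 1, 2}.
      q | r holds at 2, so <>(q | r) is true at 2.
So []<>(q | r) is true at 2.

Yes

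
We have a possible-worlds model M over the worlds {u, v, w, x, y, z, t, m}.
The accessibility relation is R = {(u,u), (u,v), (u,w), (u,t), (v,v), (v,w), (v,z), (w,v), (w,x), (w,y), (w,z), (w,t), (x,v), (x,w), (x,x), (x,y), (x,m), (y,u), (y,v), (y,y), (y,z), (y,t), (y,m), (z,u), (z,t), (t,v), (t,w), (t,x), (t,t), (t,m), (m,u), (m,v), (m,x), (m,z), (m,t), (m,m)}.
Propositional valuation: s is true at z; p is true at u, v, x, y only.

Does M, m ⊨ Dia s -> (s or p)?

Recall that Dia ψ holds at a world iff ψ holds at some accessible world.
At m: Dia s is true, s or p is false, so Dia s -> (s or p) is false.
  At m: Dia s requires s at some successor in {u, v, x, z, t, m}.
    s holds at z, so Dia s is true at m.

No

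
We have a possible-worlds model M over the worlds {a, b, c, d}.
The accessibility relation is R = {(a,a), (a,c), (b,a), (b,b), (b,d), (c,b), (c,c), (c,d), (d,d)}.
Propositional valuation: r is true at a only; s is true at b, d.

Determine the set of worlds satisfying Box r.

none

Let φ = Box r. Evaluate φ at each world:
  a (successors {a, c}): φ is false.
  b (successors {a, b, d}): φ is false.
  c (successors {b, c, d}): φ is false.
  d (successors {d}): φ is false.
For instance, at d:
  At d: Box r requires r at every successor {d}.
    r fails at d, so Box r is false at d.
Satisfying worlds: none.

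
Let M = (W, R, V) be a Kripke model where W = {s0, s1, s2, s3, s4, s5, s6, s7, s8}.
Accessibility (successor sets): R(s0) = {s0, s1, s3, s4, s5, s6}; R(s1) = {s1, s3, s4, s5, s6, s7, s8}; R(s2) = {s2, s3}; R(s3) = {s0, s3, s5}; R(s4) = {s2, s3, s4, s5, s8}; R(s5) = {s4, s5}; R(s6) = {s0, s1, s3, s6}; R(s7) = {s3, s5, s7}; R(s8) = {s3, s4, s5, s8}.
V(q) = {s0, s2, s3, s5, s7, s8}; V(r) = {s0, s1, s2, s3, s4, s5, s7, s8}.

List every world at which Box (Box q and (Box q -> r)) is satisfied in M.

s2

Let φ = Box (Box q and (Box q -> r)). Evaluate φ at each world:
  s0 (successors {s0, s1, s3, s4, s5, s6}): φ is false.
  s1 (successors {s1, s3, s4, s5, s6, s7, s8}): φ is false.
  s2 (successors {s2, s3}): φ is true.
  s3 (successors {s0, s3, s5}): φ is false.
  s4 (successors {s2, s3, s4, s5, s8}): φ is false.
  s5 (successors {s4, s5}): φ is false.
  s6 (successors {s0, s1, s3, s6}): φ is false.
  s7 (successors {s3, s5, s7}): φ is false.
  s8 (successors {s3, s4, s5, s8}): φ is false.
For instance, at s0:
  At s0: Box (Box q and (Box q -> r)) requires Box q and (Box q -> r) at every successor {s0, s1, s3, s4, s5, s6}.
    Box q and (Box q -> r) fails at s0, so Box (Box q and (Box q -> r)) is false at s0.
      At s0: Box q is false, Box q -> r is true, so Box q and (Box q -> r) is false.
Satisfying worlds: {s2}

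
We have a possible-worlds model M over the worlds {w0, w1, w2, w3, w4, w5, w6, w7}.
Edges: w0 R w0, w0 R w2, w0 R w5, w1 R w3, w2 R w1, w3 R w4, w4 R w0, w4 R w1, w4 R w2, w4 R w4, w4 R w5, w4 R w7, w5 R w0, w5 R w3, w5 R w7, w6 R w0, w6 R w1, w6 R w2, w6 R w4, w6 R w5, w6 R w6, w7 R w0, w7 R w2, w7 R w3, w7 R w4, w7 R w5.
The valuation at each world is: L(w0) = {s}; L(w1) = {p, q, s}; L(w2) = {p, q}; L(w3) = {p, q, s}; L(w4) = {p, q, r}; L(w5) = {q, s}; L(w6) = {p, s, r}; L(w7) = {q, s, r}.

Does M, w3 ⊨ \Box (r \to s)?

At w3: \Box (r \to s) requires r \to s at every successor {w4}.
  r \to s fails at w4, so \Box (r \to s) is false at w3.

No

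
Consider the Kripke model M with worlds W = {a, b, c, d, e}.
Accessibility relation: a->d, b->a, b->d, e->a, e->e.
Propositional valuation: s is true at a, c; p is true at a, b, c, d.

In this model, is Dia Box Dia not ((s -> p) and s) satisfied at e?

At e: Dia Box Dia not ((s -> p) and s) requires Box Dia not ((s -> p) and s) at some successor in {a, e}.
  Box Dia not ((s -> p) and s) holds at e, so Dia Box Dia not ((s -> p) and s) is true at e.
    At e: Box Dia not ((s -> p) and s) requires Dia not ((s -> p) and s) at every successor {a, e}.
      At a: Dia not ((s -> p) and s) is true.
      At e: Dia not ((s -> p) and s) is true.
    So Box Dia not ((s -> p) and s) is true at e.

Yes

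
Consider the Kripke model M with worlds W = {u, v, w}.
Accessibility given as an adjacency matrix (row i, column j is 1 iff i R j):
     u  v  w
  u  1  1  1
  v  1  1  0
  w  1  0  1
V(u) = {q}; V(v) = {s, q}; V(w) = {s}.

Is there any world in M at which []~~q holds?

Recall that []ψ holds at a world iff ψ holds at every accessible world, and <>ψ holds iff ψ holds at some accessible world.
Let φ = []~~q. Evaluate φ at each world:
  u (successors {u, v, w}): φ is false.
  v (successors {u, v}): φ is true.
  w (successors {u, w}): φ is false.
Detail at v (witness):
  At v: []~~q requires ~~q at every successor {u, v}.
    At u: ~~q is true.
    At v: ~~q is true.
  So []~~q is true at v.

Yes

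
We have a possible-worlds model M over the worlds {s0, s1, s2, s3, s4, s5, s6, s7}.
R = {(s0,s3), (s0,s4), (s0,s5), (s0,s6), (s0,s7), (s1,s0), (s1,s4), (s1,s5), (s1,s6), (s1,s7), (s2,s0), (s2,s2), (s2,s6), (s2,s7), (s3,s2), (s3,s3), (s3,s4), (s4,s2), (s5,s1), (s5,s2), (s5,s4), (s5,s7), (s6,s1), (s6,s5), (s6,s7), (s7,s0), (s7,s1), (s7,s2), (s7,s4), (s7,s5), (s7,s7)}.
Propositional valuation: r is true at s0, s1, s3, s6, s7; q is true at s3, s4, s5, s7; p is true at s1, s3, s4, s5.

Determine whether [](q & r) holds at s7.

No

At s7: [](q & r) requires q & r at every successor {s0, s1, s2, s4, s5, s7}.
  q & r fails at s0, so [](q & r) is false at s7.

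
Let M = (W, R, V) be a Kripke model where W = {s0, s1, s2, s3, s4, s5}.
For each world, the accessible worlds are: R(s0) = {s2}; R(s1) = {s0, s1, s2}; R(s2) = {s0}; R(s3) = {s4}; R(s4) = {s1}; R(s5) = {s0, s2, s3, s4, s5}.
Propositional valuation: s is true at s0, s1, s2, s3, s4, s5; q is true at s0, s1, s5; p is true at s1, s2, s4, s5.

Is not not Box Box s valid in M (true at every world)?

Let φ = not not Box Box s. Evaluate φ at each world:
  s0 (successors {s2}): φ is true.
  s1 (successors {s0, s1, s2}): φ is true.
  s2 (successors {s0}): φ is true.
  s3 (successors {s4}): φ is true.
  s4 (successors {s1}): φ is true.
  s5 (successors {s0, s2, s3, s4, s5}): φ is true.
For instance, at s1:
  At s1: not Box Box s is false, so not not Box Box s is true.
    At s1: Box Box s is true, so not Box Box s is false.
      At s1: Box Box s requires Box s at every successor {s0, s1, s2}.
        At s0: Box s is true.
        At s1: Box s is true.
        At s2: Box s is true.
      So Box Box s is true at s1.

Yes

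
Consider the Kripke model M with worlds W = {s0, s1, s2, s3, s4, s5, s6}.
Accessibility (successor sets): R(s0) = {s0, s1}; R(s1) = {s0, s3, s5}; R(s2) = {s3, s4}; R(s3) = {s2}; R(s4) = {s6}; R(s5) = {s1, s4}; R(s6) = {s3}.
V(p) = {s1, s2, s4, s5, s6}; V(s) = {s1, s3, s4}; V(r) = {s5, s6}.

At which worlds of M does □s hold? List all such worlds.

Let φ = □s. Evaluate φ at each world:
  s0 (successors {s0, s1}): φ is false.
  s1 (successors {s0, s3, s5}): φ is false.
  s2 (successors {s3, s4}): φ is true.
  s3 (successors {s2}): φ is false.
  s4 (successors {s6}): φ is false.
  s5 (successors {s1, s4}): φ is true.
  s6 (successors {s3}): φ is true.
For instance, at s1:
  At s1: □s requires s at every successor {s0, s3, s5}.
    s fails at s0, so □s is false at s1.
Satisfying worlds: {s2, s5, s6}

s2, s5, s6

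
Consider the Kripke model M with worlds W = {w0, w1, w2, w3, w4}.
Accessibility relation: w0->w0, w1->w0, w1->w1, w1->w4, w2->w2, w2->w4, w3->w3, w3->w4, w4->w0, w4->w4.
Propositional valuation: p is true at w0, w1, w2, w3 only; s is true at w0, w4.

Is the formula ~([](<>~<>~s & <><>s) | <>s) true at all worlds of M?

Recall that []ψ holds at a world iff ψ holds at every accessible world, and <>ψ holds iff ψ holds at some accessible world.
Let φ = ~([](<>~<>~s & <><>s) | <>s). Evaluate φ at each world:
  w0 (successors {w0}): φ is false.
  w1 (successors {w0, w1, w4}): φ is false.
  w2 (successors {w2, w4}): φ is false.
  w3 (successors {w3, w4}): φ is false.
  w4 (successors {w0, w4}): φ is false.
Detail at w0 (counterexample):
  At w0: [](<>~<>~s & <><>s) | <>s is true, so ~([](<>~<>~s & <><>s) | <>s) is false.
    At w0: [](<>~<>~s & <><>s) is true, <>s is true, so [](<>~<>~s & <><>s) | <>s is true.
      At w0: [](<>~<>~s & <><>s) requires <>~<>~s & <><>s at every successor {w0}.
        At w0: <>~<>~s & <><>s is true.
      So [](<>~<>~s & <><>s) is true at w0.
      At w0: <>s requires s at some successor in {w0}.
        s holds at w0, so <>s is true at w0.

No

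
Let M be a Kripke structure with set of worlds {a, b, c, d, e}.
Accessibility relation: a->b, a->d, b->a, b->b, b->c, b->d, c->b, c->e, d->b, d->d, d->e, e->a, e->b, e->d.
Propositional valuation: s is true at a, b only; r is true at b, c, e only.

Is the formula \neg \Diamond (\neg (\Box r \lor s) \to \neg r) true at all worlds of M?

Let φ = \neg \Diamond (\neg (\Box r \lor s) \to \neg r). Evaluate φ at each world:
  a (successors {b, d}): φ is false.
  b (successors {a, b, c, d}): φ is false.
  c (successors {b, e}): φ is false.
  d (successors {b, d, e}): φ is false.
  e (successors {a, b, d}): φ is false.
Detail at a (counterexample):
  At a: \Diamond (\neg (\Box r \lor s) \to \neg r) is true, so \neg \Diamond (\neg (\Box r \lor s) \to \neg r) is false.
    At a: \Diamond (\neg (\Box r \lor s) \to \neg r) requires \neg (\Box r \lor s) \to \neg r at some successor in {b, d}.
      \neg (\Box r \lor s) \to \neg r holds at b, so \Diamond (\neg (\Box r \lor s) \to \neg r) is true at a.

No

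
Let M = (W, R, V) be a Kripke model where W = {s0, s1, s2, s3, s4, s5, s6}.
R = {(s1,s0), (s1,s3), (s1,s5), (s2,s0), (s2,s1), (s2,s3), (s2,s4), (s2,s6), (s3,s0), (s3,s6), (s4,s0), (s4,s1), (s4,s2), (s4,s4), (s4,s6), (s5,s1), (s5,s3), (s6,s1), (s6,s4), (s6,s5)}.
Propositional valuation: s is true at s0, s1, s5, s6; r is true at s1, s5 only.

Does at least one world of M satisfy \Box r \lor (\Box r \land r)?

Yes

Recall that \Box ψ holds at a world iff ψ holds at every accessible world, and \Diamond ψ holds iff ψ holds at some accessible world.
Let φ = \Box r \lor (\Box r \land r). Evaluate φ at each world:
  s0 (successors ∅): φ is true.
  s1 (successors {s0, s3, s5}): φ is false.
  s2 (successors {s0, s1, s3, s4, s6}): φ is false.
  s3 (successors {s0, s6}): φ is false.
  s4 (successors {s0, s1, s2, s4, s6}): φ is false.
  s5 (successors {s1, s3}): φ is false.
  s6 (successors {s1, s4, s5}): φ is false.
Detail at s0 (witness):
  At s0: \Box r is true, \Box r \land r is false, so \Box r \lor (\Box r \land r) is true.
    At s0: no accessible worlds, so \Box r holds vacuously.
    At s0: \Box r is true, r is false, so \Box r \land r is false.
      At s0: no accessible worlds, so \Box r holds vacuously.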